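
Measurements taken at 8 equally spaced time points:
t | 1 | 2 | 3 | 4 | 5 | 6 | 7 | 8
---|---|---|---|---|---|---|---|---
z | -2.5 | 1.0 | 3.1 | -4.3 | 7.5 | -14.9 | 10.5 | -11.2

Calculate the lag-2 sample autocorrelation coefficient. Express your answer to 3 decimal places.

0.572

Mean z̄ = (-2.5 + 1.0 + 3.1 − 4.3 + 7.5 − 14.9 + 10.5 − 11.2)/8 = -1.3500
Σ(z_t−z̄)(z_{t+2}−z̄) = (-5.1175) + (-6.9325) + (39.3825) + (39.9725) + (104.8725) + (133.4675) = 305.6450
Denominator Σ(z_t−z̄)² = 534.7200
r_2 = 305.6450 / 534.7200 = 0.572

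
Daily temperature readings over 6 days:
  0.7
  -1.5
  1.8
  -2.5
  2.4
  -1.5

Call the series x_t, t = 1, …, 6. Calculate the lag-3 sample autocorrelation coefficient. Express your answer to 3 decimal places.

-0.400

Mean x̄ = (0.7 − 1.5 + 1.8 − 2.5 + 2.4 − 1.5)/6 = -0.1000
Deviations from mean: 0.8000, -1.4000, 1.9000, -2.4000, 2.5000, -1.4000
Σ(x_t−x̄)(x_{t+3}−x̄) = (-1.9200) + (-3.5000) + (-2.6600) = -8.0800
Denominator Σ(x_t−x̄)² = 20.1800
r_3 = -8.0800 / 20.1800 = -0.400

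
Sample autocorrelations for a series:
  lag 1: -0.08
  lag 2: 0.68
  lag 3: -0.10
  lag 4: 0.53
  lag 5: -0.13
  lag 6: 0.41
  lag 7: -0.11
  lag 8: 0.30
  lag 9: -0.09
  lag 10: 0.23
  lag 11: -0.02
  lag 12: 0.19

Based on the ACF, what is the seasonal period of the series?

The largest autocorrelation is r_2 = 0.68, with weaker echoes at lags 4 (0.53), 6 (0.41), 8 (0.30), 10 (0.23) and 12 (0.19); the remaining lags stay at or below -0.02.
The dominant spike at lag 2 indicates a seasonal period of 2.

2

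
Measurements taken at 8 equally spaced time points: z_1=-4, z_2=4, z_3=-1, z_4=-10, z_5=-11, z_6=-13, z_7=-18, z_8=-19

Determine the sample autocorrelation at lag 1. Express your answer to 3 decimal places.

0.646

Mean z̄ = (-4 + 4 − 1 − 10 − 11 − 13 − 18 − 19)/8 = -9.0000
Σ(z_t−z̄)(z_{t+1}−z̄) = (65.0000) + (104.0000) + (-8.0000) + (2.0000) + (8.0000) + (36.0000) + (90.0000) = 297.0000
Denominator Σ(z_t−z̄)² = 460.0000
r_1 = 297.0000 / 460.0000 = 0.646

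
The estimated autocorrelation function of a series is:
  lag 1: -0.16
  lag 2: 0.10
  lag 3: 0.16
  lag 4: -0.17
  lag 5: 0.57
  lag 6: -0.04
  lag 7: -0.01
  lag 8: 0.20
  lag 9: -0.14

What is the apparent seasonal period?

The largest autocorrelation is r_5 = 0.57; the remaining lags stay at or below 0.20.
The dominant spike at lag 5 indicates a seasonal period of 5.

5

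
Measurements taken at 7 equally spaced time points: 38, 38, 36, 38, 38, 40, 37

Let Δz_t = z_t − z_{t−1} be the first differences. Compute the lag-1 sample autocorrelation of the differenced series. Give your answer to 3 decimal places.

First differences Δz: 0, -2, 2, 0, 2, -3
Mean of differences = -0.1667
Numerator Σ(Δz_t−Δz̄)(Δz_{t+1}−Δz̄) = -9.6944
Denominator Σ(Δz_t−Δz̄)² = 20.8333
r_1(Δz) = -9.6944 / 20.8333 = -0.465

-0.465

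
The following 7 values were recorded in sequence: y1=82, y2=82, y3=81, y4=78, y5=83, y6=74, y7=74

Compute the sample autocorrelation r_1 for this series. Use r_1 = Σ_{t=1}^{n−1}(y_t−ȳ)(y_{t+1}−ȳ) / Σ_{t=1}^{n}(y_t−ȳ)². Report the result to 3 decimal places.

Mean ȳ = (82 + 82 + 81 + 78 + 83 + 74 + 74)/7 = 79.1429
Deviations from mean: 2.8571, 2.8571, 1.8571, -1.1429, 3.8571, -5.1429, -5.1429
Numerator Σ_{t=1}^{6}(y_t−ȳ)(y_{t+1}−ȳ) = 13.5510
Denominator Σ(y_t−ȳ)² = 88.8571
r_1 = 13.5510 / 88.8571 = 0.153

0.153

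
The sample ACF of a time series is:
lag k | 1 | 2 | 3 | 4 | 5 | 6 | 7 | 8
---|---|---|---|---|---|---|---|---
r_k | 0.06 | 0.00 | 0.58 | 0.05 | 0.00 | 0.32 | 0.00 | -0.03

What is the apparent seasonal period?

The largest autocorrelation is r_3 = 0.58, with a weaker echo at lag 6 (0.32); the remaining lags stay at or below 0.06.
The dominant spike at lag 3 indicates a seasonal period of 3.

3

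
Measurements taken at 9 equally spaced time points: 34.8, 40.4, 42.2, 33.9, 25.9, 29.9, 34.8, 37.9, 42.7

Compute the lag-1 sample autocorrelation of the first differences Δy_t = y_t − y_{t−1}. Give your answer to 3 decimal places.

0.347

First differences Δy: 5.6, 1.8, -8.3, -8.0, 4.0, 4.9, 3.1, 4.8
Mean of differences = 0.9875
Numerator Σ(Δy_t−Δȳ)(Δy_{t+1}−Δȳ) = 80.7036
Denominator Σ(Δy_t−Δȳ)² = 232.3488
r_1(Δy) = 80.7036 / 232.3488 = 0.347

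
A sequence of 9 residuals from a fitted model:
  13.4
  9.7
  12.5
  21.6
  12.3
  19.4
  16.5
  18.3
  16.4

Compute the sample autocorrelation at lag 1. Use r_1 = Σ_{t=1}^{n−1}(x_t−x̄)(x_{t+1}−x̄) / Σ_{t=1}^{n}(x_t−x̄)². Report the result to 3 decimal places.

-0.097

Mean x̄ = (13.4 + 9.7 + 12.5 + 21.6 + 12.3 + 19.4 + 16.5 + 18.3 + 16.4)/9 = 15.5667
Numerator Σ_{t=1}^{8}(x_t−x̄)(x_{t+1}−x̄) = -11.6244
Denominator Σ(x_t−x̄)² = 119.3200
r_1 = -11.6244 / 119.3200 = -0.097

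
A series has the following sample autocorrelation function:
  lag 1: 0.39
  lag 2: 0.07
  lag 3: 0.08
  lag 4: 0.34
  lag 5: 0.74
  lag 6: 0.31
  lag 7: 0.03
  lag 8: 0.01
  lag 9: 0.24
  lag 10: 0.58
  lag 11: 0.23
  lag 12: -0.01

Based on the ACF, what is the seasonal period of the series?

5

The largest autocorrelation is r_5 = 0.74, with a weaker echo at lag 10 (0.58); the remaining lags stay at or below 0.39. The elevated value at lag 1 (0.39), dropping to 0.07 at lag 2, reflects decaying short-term dependence rather than seasonality.
The dominant spike at lag 5 indicates a seasonal period of 5.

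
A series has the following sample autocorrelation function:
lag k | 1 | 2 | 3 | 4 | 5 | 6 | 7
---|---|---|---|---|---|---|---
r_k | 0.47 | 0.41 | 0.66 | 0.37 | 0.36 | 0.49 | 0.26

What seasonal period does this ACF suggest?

3

The largest autocorrelation is r_3 = 0.66, with a weaker echo at lag 6 (0.49); the remaining lags stay at or below 0.47. The elevated value at lag 1 (0.47), dropping to 0.41 at lag 2, reflects decaying short-term dependence rather than seasonality.
The dominant spike at lag 3 indicates a seasonal period of 3.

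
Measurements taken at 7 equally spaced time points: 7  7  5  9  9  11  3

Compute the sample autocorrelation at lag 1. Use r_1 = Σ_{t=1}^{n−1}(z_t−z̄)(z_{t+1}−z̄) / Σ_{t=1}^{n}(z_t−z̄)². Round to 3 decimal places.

-0.226

Mean z̄ = (7 + 7 + 5 + 9 + 9 + 11 + 3)/7 = 7.2857
Numerator Σ_{t=1}^{6}(z_t−z̄)(z_{t+1}−z̄) = -9.7959
Denominator Σ(z_t−z̄)² = 43.4286
r_1 = -9.7959 / 43.4286 = -0.226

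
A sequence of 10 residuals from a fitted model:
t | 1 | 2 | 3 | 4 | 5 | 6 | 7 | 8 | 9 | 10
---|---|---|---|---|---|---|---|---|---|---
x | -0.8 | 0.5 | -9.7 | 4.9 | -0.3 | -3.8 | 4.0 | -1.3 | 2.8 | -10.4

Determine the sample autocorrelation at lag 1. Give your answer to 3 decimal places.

Mean x̄ = (-0.8 + 0.5 − 9.7 + 4.9 − 0.3 − 3.8 + 4.0 − 1.3 + 2.8 − 10.4)/10 = -1.4100
Numerator Σ_{t=1}^{9}(x_t−x̄)(x_{t+1}−x̄) = -112.3471
Denominator Σ(x_t−x̄)² = 247.3290
r_1 = -112.3471 / 247.3290 = -0.454

-0.454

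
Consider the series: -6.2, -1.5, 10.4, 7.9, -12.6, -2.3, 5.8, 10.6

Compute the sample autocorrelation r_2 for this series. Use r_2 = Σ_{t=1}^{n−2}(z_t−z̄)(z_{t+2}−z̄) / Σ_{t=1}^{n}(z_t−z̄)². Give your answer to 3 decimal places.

Mean z̄ = (-6.2 − 1.5 + 10.4 + 7.9 − 12.6 − 2.3 + 5.8 + 10.6)/8 = 1.5125
Deviations from mean: -7.7125, -3.0125, 8.8875, 6.3875, -14.1125, -3.8125, 4.2875, 9.0875
Σ(z_t−z̄)(z_{t+2}−z̄) = (-68.5448) + (-19.2423) + (-125.4248) + (-24.3523) + (-60.5073) + (-34.6461) = -332.7178
Denominator Σ(z_t−z̄)² = 503.0088
r_2 = -332.7178 / 503.0088 = -0.661

-0.661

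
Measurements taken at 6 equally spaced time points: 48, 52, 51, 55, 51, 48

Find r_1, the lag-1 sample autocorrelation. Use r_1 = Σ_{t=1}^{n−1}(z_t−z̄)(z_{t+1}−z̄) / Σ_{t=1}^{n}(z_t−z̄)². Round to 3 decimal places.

-0.063

Mean z̄ = (48 + 52 + 51 + 55 + 51 + 48)/6 = 50.8333
Deviations from mean: -2.8333, 1.1667, 0.1667, 4.1667, 0.1667, -2.8333
Numerator Σ_{t=1}^{5}(z_t−z̄)(z_{t+1}−z̄) = -2.1944
Denominator Σ(z_t−z̄)² = 34.8333
r_1 = -2.1944 / 34.8333 = -0.063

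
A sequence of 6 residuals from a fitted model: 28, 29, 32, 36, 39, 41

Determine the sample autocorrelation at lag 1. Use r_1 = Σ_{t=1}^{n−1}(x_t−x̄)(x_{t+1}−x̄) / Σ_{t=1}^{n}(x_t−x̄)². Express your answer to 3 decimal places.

0.567

Mean x̄ = (28 + 29 + 32 + 36 + 39 + 41)/6 = 34.1667
Deviations from mean: -6.1667, -5.1667, -2.1667, 1.8333, 4.8333, 6.8333
Numerator Σ_{t=1}^{5}(x_t−x̄)(x_{t+1}−x̄) = 80.9722
Denominator Σ(x_t−x̄)² = 142.8333
r_1 = 80.9722 / 142.8333 = 0.567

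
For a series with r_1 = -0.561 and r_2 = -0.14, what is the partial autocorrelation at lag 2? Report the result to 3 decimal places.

-0.664

φ_{22} = (r_2 − r_1²) / (1 − r_1²)
r_1² = (-0.561)² = 0.314721
Numerator = -0.14 − 0.3147 = -0.4547; denominator = 1 − 0.3147 = 0.6853
φ_{22} = -0.4547 / 0.6853 = -0.664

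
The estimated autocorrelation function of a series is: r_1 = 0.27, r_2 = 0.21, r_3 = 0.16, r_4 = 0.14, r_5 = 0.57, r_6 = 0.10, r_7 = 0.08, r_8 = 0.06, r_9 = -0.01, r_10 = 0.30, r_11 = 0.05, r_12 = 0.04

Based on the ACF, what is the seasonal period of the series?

5

The largest autocorrelation is r_5 = 0.57, with a weaker echo at lag 10 (0.30); the remaining lags stay at or below 0.27. The elevated value at lag 1 (0.27), dropping to 0.21 at lag 2, reflects decaying short-term dependence rather than seasonality.
The dominant spike at lag 5 indicates a seasonal period of 5.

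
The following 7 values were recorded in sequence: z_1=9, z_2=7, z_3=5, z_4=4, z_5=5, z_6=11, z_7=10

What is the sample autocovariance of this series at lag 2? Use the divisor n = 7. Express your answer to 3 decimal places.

-2.309

Mean z̄ = (9 + 7 + 5 + 4 + 5 + 11 + 10)/7 = 7.2857
Deviations: 1.7143, -0.2857, -2.2857, -3.2857, -2.2857, 3.7143, 2.7143
Σ_{t=1}^{5}(z_t−z̄)(z_{t+2}−z̄) = -16.1633
γ_2 = -16.1633 / 7 = -2.309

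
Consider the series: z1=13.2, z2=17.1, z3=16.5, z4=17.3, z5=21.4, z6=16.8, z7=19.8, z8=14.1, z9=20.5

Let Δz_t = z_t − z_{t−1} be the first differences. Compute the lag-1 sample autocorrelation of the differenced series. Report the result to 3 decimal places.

-0.645

First differences Δz: 3.9, -0.6, 0.8, 4.1, -4.6, 3.0, -5.7, 6.4
Mean of differences = 0.9125
Numerator Σ(Δz_t−Δz̄)(Δz_{t+1}−Δz̄) = -83.8752
Denominator Σ(Δz_t−Δz̄)² = 129.9688
r_1(Δz) = -83.8752 / 129.9688 = -0.645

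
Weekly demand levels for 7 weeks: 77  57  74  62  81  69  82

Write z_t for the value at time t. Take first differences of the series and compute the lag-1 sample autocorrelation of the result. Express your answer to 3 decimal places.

-0.776

First differences Δz: -20, 17, -12, 19, -12, 13
Mean of differences = 0.8333
Numerator Σ(Δz_t−Δz̄)(Δz_{t+1}−Δz̄) = -1166.6944
Denominator Σ(Δz_t−Δz̄)² = 1502.8333
r_1(Δz) = -1166.6944 / 1502.8333 = -0.776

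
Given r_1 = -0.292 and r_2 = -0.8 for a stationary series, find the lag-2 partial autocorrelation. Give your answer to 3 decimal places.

φ_{22} = (r_2 − r_1²) / (1 − r_1²)
r_1² = (-0.292)² = 0.085264
Numerator = -0.8 − 0.0853 = -0.8853; denominator = 1 − 0.0853 = 0.9147
φ_{22} = -0.8853 / 0.9147 = -0.968

-0.968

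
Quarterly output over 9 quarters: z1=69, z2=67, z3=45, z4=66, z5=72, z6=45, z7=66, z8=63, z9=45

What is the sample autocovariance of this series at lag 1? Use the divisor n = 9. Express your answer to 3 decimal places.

Mean z̄ = (69 + 67 + 45 + 66 + 72 + 45 + 66 + 63 + 45)/9 = 59.7778
Σ_{t=1}^{8}(z_t−z̄)(z_{t+1}−z̄) = -356.1605
γ_1 = -356.1605 / 9 = -39.573

-39.573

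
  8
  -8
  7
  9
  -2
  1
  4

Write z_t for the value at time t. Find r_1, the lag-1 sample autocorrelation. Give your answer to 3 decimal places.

Mean z̄ = (8 − 8 + 7 + 9 − 2 + 1 + 4)/7 = 2.7143
Deviations from mean: 5.2857, -10.7143, 4.2857, 6.2857, -4.7143, -1.7143, 1.2857
Σ(z_t−z̄)(z_{t+1}−z̄) = (-56.6327) + (-45.9184) + (26.9388) + (-29.6327) + (8.0816) + (-2.2041) = -99.3673
Denominator Σ(z_t−z̄)² = 227.4286
r_1 = -99.3673 / 227.4286 = -0.437

-0.437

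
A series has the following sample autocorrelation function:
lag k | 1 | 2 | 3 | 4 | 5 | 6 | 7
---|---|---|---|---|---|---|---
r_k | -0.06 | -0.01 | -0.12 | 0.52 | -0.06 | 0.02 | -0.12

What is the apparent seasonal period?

The largest autocorrelation is r_4 = 0.52; the remaining lags stay at or below 0.02.
The dominant spike at lag 4 indicates a seasonal period of 4.

4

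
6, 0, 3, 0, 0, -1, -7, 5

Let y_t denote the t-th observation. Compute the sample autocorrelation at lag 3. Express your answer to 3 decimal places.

-0.041

Mean ȳ = (6 + 0 + 3 + 0 + 0 − 1 − 7 + 5)/8 = 0.7500
Deviations from mean: 5.2500, -0.7500, 2.2500, -0.7500, -0.7500, -1.7500, -7.7500, 4.2500
Σ(y_t−ȳ)(y_{t+3}−ȳ) = (-3.9375) + (0.5625) + (-3.9375) + (5.8125) + (-3.1875) = -4.6875
Denominator Σ(y_t−ȳ)² = 115.5000
r_3 = -4.6875 / 115.5000 = -0.041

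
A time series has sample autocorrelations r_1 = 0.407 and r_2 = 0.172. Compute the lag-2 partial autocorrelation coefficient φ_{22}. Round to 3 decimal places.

φ_{22} = (r_2 − r_1²) / (1 − r_1²)
r_1² = (0.407)² = 0.165649
Numerator = 0.172 − 0.1656 = 0.0064; denominator = 1 − 0.1656 = 0.8344
φ_{22} = 0.0064 / 0.8344 = 0.008

0.008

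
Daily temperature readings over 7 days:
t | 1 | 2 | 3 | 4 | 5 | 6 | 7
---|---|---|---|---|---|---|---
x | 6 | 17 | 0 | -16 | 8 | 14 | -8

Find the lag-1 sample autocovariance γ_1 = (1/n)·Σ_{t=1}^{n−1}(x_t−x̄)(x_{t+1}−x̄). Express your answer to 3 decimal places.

Mean x̄ = (6 + 17 + 0 − 16 + 8 + 14 − 8)/7 = 3.0000
Σ_{t=1}^{6}(x_t−x̄)(x_{t+1}−x̄) = -104.0000
γ_1 = -104.0000 / 7 = -14.857

-14.857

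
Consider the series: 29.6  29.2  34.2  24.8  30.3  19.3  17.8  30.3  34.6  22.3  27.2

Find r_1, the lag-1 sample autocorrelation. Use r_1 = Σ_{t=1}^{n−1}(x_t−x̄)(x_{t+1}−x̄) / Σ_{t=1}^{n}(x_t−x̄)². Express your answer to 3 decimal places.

Mean x̄ = (29.6 + 29.2 + 34.2 + 24.8 + 30.3 + 19.3 + 17.8 + 30.3 + 34.6 + 22.3 + 27.2)/11 = 27.2364
Numerator Σ_{t=1}^{10}(x_t−x̄)(x_{t+1}−x̄) = 1.9414
Denominator Σ(x_t−x̄)² = 313.2655
r_1 = 1.9414 / 313.2655 = 0.006

0.006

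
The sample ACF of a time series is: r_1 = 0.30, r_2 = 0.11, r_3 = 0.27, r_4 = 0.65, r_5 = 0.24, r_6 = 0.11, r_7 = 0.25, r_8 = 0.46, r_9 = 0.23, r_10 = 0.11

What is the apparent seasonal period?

4

The largest autocorrelation is r_4 = 0.65, with a weaker echo at lag 8 (0.46); the remaining lags stay at or below 0.30. The elevated value at lag 1 (0.30), dropping to 0.11 at lag 2, reflects decaying short-term dependence rather than seasonality.
The dominant spike at lag 4 indicates a seasonal period of 4.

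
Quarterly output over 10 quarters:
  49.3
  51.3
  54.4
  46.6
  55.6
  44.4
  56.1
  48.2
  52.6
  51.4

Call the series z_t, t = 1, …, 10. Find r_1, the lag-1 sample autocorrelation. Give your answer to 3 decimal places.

Mean z̄ = (49.3 + 51.3 + 54.4 + 46.6 + 55.6 + 44.4 + 56.1 + 48.2 + 52.6 + 51.4)/10 = 50.9900
Numerator Σ_{t=1}^{9}(z_t−z̄)(z_{t+1}−z̄) = -116.8181
Denominator Σ(z_t−z̄)² = 135.1890
r_1 = -116.8181 / 135.1890 = -0.864

-0.864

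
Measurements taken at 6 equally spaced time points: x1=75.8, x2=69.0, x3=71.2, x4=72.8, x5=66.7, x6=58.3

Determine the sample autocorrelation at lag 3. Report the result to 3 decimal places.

0.012

Mean x̄ = (75.8 + 69.0 + 71.2 + 72.8 + 66.7 + 58.3)/6 = 68.9667
Deviations from mean: 6.8333, 0.0333, 2.2333, 3.8333, -2.2667, -10.6667
Σ(x_t−x̄)(x_{t+3}−x̄) = (26.1944) + (-0.0756) + (-23.8222) = 2.2967
Denominator Σ(x_t−x̄)² = 185.2933
r_3 = 2.2967 / 185.2933 = 0.012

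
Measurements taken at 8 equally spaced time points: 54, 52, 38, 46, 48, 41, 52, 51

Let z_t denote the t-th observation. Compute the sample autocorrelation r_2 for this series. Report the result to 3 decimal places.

Mean z̄ = (54 + 52 + 38 + 46 + 48 + 41 + 52 + 51)/8 = 47.7500
Σ(z_t−z̄)(z_{t+2}−z̄) = (-60.9375) + (-7.4375) + (-2.4375) + (11.8125) + (1.0625) + (-21.9375) = -79.8750
Denominator Σ(z_t−z̄)² = 229.5000
r_2 = -79.8750 / 229.5000 = -0.348

-0.348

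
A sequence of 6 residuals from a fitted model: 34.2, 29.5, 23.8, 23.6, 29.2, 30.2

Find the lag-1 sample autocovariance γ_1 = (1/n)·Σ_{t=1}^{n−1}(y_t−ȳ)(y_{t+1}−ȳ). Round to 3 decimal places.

3.521

Mean ȳ = (34.2 + 29.5 + 23.8 + 23.6 + 29.2 + 30.2)/6 = 28.4167
Σ_{t=1}^{5}(y_t−ȳ)(y_{t+1}−ȳ) = 21.1247
γ_1 = 21.1247 / 6 = 3.521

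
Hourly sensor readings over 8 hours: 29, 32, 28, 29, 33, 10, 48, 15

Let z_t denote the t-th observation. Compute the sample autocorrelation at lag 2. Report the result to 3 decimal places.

0.342

Mean z̄ = (29 + 32 + 28 + 29 + 33 + 10 + 48 + 15)/8 = 28.0000
Numerator Σ_{t=1}^{6}(z_t−z̄)(z_{t+2}−z̄) = 320.0000
Denominator Σ(z_t−z̄)² = 936.0000
r_2 = 320.0000 / 936.0000 = 0.342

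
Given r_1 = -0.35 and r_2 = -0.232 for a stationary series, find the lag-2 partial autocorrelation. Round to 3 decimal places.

φ_{22} = (r_2 − r_1²) / (1 − r_1²)
r_1² = (-0.35)² = 0.1225
Numerator = -0.232 − 0.1225 = -0.3545; denominator = 1 − 0.1225 = 0.8775
φ_{22} = -0.3545 / 0.8775 = -0.404

-0.404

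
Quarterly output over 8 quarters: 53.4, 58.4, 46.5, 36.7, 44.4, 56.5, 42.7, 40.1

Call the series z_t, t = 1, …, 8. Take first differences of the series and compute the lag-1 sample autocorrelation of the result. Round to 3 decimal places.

-0.140

First differences Δz: 5.0, -11.9, -9.8, 7.7, 12.1, -13.8, -2.6
Mean of differences = -1.9000
Numerator Σ(Δz_t−Δz̄)(Δz_{t+1}−Δz̄) = -89.7100
Denominator Σ(Δz_t−Δz̄)² = 640.2800
r_1(Δz) = -89.7100 / 640.2800 = -0.140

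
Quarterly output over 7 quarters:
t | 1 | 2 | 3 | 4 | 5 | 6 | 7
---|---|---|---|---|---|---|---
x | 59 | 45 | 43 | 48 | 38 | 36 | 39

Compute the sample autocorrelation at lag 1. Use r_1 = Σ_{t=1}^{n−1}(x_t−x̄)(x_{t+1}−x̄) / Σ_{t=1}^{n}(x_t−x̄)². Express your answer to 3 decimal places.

0.201

Mean x̄ = (59 + 45 + 43 + 48 + 38 + 36 + 39)/7 = 44.0000
Deviations from mean: 15.0000, 1.0000, -1.0000, 4.0000, -6.0000, -8.0000, -5.0000
Σ(x_t−x̄)(x_{t+1}−x̄) = (15.0000) + (-1.0000) + (-4.0000) + (-24.0000) + (48.0000) + (40.0000) = 74.0000
Denominator Σ(x_t−x̄)² = 368.0000
r_1 = 74.0000 / 368.0000 = 0.201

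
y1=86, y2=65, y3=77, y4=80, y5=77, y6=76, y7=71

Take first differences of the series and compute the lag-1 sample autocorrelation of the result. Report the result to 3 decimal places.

First differences Δy: -21, 12, 3, -3, -1, -5
Mean of differences = -2.5000
Numerator Σ(Δy_t−Δȳ)(Δy_{t+1}−Δȳ) = -195.7500
Denominator Σ(Δy_t−Δȳ)² = 591.5000
r_1(Δy) = -195.7500 / 591.5000 = -0.331

-0.331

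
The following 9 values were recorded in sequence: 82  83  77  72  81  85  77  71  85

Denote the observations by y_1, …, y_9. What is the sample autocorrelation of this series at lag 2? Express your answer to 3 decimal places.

Mean ȳ = (82 + 83 + 77 + 72 + 81 + 85 + 77 + 71 + 85)/9 = 79.2222
Σ(y_t−ȳ)(y_{t+2}−ȳ) = (-6.1728) + (-27.2840) + (-3.9506) + (-41.7284) + (-3.9506) + (-47.5062) + (-12.8395) = -143.4321
Denominator Σ(y_t−ȳ)² = 221.5556
r_2 = -143.4321 / 221.5556 = -0.647

-0.647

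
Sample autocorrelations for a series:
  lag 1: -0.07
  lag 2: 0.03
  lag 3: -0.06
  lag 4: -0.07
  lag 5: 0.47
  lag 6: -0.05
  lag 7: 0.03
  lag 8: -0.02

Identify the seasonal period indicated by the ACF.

5

The largest autocorrelation is r_5 = 0.47; the remaining lags stay at or below 0.03.
The dominant spike at lag 5 indicates a seasonal period of 5.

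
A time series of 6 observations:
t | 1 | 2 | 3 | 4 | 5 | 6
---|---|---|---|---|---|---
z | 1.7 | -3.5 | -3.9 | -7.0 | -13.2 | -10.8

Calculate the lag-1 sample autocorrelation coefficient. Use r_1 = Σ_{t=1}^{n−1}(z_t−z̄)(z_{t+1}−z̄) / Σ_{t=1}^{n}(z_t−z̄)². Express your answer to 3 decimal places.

Mean z̄ = (1.7 − 3.5 − 3.9 − 7.0 − 13.2 − 10.8)/6 = -6.1167
Deviations from mean: 7.8167, 2.6167, 2.2167, -0.8833, -7.0833, -4.6833
Σ(z_t−z̄)(z_{t+1}−z̄) = (20.4536) + (5.8003) + (-1.9581) + (6.2569) + (33.1736) = 63.7264
Denominator Σ(z_t−z̄)² = 145.7483
r_1 = 63.7264 / 145.7483 = 0.437

0.437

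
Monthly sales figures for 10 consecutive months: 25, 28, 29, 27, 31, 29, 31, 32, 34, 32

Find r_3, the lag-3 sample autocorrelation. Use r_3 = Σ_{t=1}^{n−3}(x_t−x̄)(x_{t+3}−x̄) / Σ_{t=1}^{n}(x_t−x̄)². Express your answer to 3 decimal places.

Mean x̄ = (25 + 28 + 29 + 27 + 31 + 29 + 31 + 32 + 34 + 32)/10 = 29.8000
Σ(x_t−x̄)(x_{t+3}−x̄) = (13.4400) + (-2.1600) + (0.6400) + (-3.3600) + (2.6400) + (-3.3600) + (2.6400) = 10.4800
Denominator Σ(x_t−x̄)² = 65.6000
r_3 = 10.4800 / 65.6000 = 0.160

0.160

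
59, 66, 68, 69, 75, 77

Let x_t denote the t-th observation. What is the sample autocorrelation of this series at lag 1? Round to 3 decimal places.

0.386

Mean x̄ = (59 + 66 + 68 + 69 + 75 + 77)/6 = 69.0000
Deviations from mean: -10.0000, -3.0000, -1.0000, 0.0000, 6.0000, 8.0000
Numerator Σ_{t=1}^{5}(x_t−x̄)(x_{t+1}−x̄) = 81.0000
Denominator Σ(x_t−x̄)² = 210.0000
r_1 = 81.0000 / 210.0000 = 0.386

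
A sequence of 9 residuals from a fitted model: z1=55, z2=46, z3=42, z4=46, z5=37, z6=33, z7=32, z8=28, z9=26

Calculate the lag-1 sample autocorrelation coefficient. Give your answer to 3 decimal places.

Mean z̄ = (55 + 46 + 42 + 46 + 37 + 33 + 32 + 28 + 26)/9 = 38.3333
Numerator Σ_{t=1}^{8}(z_t−z̄)(z_{t+1}−z̄) = 407.5556
Denominator Σ(z_t−z̄)² = 738.0000
r_1 = 407.5556 / 738.0000 = 0.552

0.552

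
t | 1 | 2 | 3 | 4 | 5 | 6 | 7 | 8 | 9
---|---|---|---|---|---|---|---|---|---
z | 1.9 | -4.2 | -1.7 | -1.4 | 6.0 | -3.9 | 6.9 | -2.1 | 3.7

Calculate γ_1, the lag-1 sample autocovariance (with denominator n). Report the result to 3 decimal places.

Mean z̄ = (1.9 − 4.2 − 1.7 − 1.4 + 6.0 − 3.9 + 6.9 − 2.1 + 3.7)/9 = 0.5778
Σ_{t=1}^{8}(z_t−z̄)(z_{t+1}−z̄) = -79.5327
γ_1 = -79.5327 / 9 = -8.837

-8.837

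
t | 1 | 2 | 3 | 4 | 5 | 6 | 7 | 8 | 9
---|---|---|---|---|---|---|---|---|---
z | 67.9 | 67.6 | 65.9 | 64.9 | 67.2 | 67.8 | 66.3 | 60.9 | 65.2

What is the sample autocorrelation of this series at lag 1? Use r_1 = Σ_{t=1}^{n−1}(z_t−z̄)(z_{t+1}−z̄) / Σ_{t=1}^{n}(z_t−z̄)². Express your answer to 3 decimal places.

Mean z̄ = (67.9 + 67.6 + 65.9 + 64.9 + 67.2 + 67.8 + 66.3 + 60.9 + 65.2)/9 = 65.9667
Numerator Σ_{t=1}^{8}(z_t−z̄)(z_{t+1}−z̄) = 6.8722
Denominator Σ(z_t−z̄)² = 38.8000
r_1 = 6.8722 / 38.8000 = 0.177

0.177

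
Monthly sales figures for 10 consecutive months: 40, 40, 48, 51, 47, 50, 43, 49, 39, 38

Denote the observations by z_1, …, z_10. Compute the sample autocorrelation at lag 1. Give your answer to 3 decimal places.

0.235

Mean z̄ = (40 + 40 + 48 + 51 + 47 + 50 + 43 + 49 + 39 + 38)/10 = 44.5000
Numerator Σ_{t=1}^{9}(z_t−z̄)(z_{t+1}−z̄) = 53.2500
Denominator Σ(z_t−z̄)² = 226.5000
r_1 = 53.2500 / 226.5000 = 0.235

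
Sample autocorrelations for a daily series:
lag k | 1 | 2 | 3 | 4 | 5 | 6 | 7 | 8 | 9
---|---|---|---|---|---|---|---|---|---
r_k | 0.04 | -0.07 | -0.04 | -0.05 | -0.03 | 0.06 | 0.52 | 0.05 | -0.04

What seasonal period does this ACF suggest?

7

The largest autocorrelation is r_7 = 0.52; the remaining lags stay at or below 0.06.
The dominant spike at lag 7 indicates a seasonal period of 7.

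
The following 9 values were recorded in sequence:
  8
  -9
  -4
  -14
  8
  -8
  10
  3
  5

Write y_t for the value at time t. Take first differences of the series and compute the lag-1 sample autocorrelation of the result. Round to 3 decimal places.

-0.739

First differences Δy: -17, 5, -10, 22, -16, 18, -7, 2
Mean of differences = -0.3750
Numerator Σ(Δy_t−Δȳ)(Δy_{t+1}−Δȳ) = -1130.6406
Denominator Σ(Δy_t−Δȳ)² = 1529.8750
r_1(Δy) = -1130.6406 / 1529.8750 = -0.739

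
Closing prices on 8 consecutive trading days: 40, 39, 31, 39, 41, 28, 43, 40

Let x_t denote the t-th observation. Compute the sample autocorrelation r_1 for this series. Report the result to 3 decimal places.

Mean x̄ = (40 + 39 + 31 + 39 + 41 + 28 + 43 + 40)/8 = 37.6250
Σ(x_t−x̄)(x_{t+1}−x̄) = (3.2656) + (-9.1094) + (-9.1094) + (4.6406) + (-32.4844) + (-51.7344) + (12.7656) = -81.7656
Denominator Σ(x_t−x̄)² = 191.8750
r_1 = -81.7656 / 191.8750 = -0.426

-0.426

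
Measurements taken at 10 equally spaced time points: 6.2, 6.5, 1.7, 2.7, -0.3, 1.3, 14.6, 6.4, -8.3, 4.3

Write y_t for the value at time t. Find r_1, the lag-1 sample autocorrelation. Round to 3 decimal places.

-0.065

Mean ȳ = (6.2 + 6.5 + 1.7 + 2.7 − 0.3 + 1.3 + 14.6 + 6.4 − 8.3 + 4.3)/10 = 3.5100
Numerator Σ_{t=1}^{9}(y_t−ȳ)(y_{t+1}−ȳ) = -20.3161
Denominator Σ(y_t−ȳ)² = 310.9490
r_1 = -20.3161 / 310.9490 = -0.065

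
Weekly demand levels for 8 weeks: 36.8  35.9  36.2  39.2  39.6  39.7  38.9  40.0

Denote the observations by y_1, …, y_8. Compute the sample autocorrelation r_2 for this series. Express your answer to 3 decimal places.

Mean ȳ = (36.8 + 35.9 + 36.2 + 39.2 + 39.6 + 39.7 + 38.9 + 40.0)/8 = 38.2875
Deviations from mean: -1.4875, -2.3875, -2.0875, 0.9125, 1.3125, 1.4125, 0.6125, 1.7125
Σ(y_t−ȳ)(y_{t+2}−ȳ) = (3.1052) + (-2.1786) + (-2.7398) + (1.2889) + (0.8039) + (2.4189) = 2.6984
Denominator Σ(y_t−ȳ)² = 20.1288
r_2 = 2.6984 / 20.1288 = 0.134

0.134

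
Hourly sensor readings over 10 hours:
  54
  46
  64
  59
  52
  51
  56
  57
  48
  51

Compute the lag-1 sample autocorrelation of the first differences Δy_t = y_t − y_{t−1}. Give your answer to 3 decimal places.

First differences Δy: -8, 18, -5, -7, -1, 5, 1, -9, 3
Mean of differences = -0.3333
Numerator Σ(Δy_t−Δȳ)(Δy_{t+1}−Δȳ) = -227.4444
Denominator Σ(Δy_t−Δȳ)² = 578.0000
r_1(Δy) = -227.4444 / 578.0000 = -0.394

-0.394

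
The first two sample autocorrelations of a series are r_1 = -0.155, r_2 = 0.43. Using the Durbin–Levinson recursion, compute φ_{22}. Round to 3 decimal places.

φ_{22} = (r_2 − r_1²) / (1 − r_1²)
r_1² = (-0.155)² = 0.024025
Numerator = 0.43 − 0.0240 = 0.4060; denominator = 1 − 0.0240 = 0.9760
φ_{22} = 0.4060 / 0.9760 = 0.416

0.416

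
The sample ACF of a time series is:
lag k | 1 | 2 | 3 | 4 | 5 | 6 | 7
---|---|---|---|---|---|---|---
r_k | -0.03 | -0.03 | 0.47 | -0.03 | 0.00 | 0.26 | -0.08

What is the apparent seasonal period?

3

The largest autocorrelation is r_3 = 0.47, with a weaker echo at lag 6 (0.26); the remaining lags stay at or below 0.00.
The dominant spike at lag 3 indicates a seasonal period of 3.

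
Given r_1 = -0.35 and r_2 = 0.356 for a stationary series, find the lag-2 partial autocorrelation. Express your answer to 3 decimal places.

φ_{22} = (r_2 − r_1²) / (1 − r_1²)
r_1² = (-0.35)² = 0.1225
Numerator = 0.356 − 0.1225 = 0.2335; denominator = 1 − 0.1225 = 0.8775
φ_{22} = 0.2335 / 0.8775 = 0.266

0.266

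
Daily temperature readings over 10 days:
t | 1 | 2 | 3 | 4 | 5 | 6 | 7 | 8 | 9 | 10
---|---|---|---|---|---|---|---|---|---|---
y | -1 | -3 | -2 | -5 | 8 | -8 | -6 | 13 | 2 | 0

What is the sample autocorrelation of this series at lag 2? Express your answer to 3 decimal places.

-0.328

Mean ȳ = (-1 − 3 − 2 − 5 + 8 − 8 − 6 + 13 + 2 + 0)/10 = -0.2000
Numerator Σ_{t=1}^{8}(y_t−ȳ)(y_{t+2}−ȳ) = -123.0800
Denominator Σ(y_t−ȳ)² = 375.6000
r_2 = -123.0800 / 375.6000 = -0.328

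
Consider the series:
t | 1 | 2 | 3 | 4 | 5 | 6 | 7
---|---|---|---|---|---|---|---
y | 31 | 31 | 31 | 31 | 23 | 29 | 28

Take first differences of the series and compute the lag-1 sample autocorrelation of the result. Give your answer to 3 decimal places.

First differences Δy: 0, 0, 0, -8, 6, -1
Mean of differences = -0.5000
Numerator Σ(Δy_t−Δȳ)(Δy_{t+1}−Δȳ) = -55.2500
Denominator Σ(Δy_t−Δȳ)² = 99.5000
r_1(Δy) = -55.2500 / 99.5000 = -0.555

-0.555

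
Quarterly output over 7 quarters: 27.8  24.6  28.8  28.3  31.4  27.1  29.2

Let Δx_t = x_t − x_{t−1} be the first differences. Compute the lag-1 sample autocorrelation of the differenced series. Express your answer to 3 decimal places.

First differences Δx: -3.2, 4.2, -0.5, 3.1, -4.3, 2.1
Mean of differences = 0.2333
Numerator Σ(Δx_t−Δx̄)(Δx_{t+1}−Δx̄) = -40.0878
Denominator Σ(Δx_t−Δx̄)² = 60.3133
r_1(Δx) = -40.0878 / 60.3133 = -0.665

-0.665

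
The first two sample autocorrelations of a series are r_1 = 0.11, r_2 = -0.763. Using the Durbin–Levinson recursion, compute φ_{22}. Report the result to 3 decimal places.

φ_{22} = (r_2 − r_1²) / (1 − r_1²)
r_1² = (0.11)² = 0.0121
Numerator = -0.763 − 0.0121 = -0.7751; denominator = 1 − 0.0121 = 0.9879
φ_{22} = -0.7751 / 0.9879 = -0.785

-0.785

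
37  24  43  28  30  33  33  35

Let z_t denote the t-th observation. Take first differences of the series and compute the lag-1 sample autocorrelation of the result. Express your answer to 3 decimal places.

-0.718

First differences Δz: -13, 19, -15, 2, 3, 0, 2
Mean of differences = -0.2857
Numerator Σ(Δz_t−Δz̄)(Δz_{t+1}−Δz̄) = -553.5102
Denominator Σ(Δz_t−Δz̄)² = 771.4286
r_1(Δz) = -553.5102 / 771.4286 = -0.718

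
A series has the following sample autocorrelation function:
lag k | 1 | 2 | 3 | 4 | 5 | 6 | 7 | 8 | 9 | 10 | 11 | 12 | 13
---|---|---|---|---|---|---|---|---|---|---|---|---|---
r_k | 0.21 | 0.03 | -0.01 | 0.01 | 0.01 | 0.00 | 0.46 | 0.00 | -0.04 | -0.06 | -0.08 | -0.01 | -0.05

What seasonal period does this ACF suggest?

The largest autocorrelation is r_7 = 0.46; the remaining lags stay at or below 0.21. The elevated value at lag 1 (0.21), dropping to 0.03 at lag 2, reflects decaying short-term dependence rather than seasonality.
The dominant spike at lag 7 indicates a seasonal period of 7.

7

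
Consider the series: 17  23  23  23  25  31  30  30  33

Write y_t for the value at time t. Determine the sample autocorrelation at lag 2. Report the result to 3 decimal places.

Mean ȳ = (17 + 23 + 23 + 23 + 25 + 31 + 30 + 30 + 33)/9 = 26.1111
Σ(y_t−ȳ)(y_{t+2}−ȳ) = (28.3457) + (9.6790) + (3.4568) + (-15.2099) + (-4.3210) + (19.0123) + (26.7901) = 67.7531
Denominator Σ(y_t−ȳ)² = 214.8889
r_2 = 67.7531 / 214.8889 = 0.315

0.315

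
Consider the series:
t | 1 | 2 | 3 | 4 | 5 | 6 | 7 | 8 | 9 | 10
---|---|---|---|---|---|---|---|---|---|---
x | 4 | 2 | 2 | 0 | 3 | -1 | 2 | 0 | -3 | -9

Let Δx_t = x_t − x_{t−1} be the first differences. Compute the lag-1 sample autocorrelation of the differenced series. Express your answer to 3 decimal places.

First differences Δx: -2, 0, -2, 3, -4, 3, -2, -3, -6
Mean of differences = -1.4444
Numerator Σ(Δx_t−Δx̄)(Δx_{t+1}−Δx̄) = -21.3086
Denominator Σ(Δx_t−Δx̄)² = 72.2222
r_1(Δx) = -21.3086 / 72.2222 = -0.295

-0.295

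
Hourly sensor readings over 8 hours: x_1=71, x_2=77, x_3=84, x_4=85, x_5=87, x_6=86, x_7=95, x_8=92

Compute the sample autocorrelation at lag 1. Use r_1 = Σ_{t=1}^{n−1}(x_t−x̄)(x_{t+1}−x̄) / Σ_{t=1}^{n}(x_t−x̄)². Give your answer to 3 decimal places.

0.491

Mean x̄ = (71 + 77 + 84 + 85 + 87 + 86 + 95 + 92)/8 = 84.6250
Deviations from mean: -13.6250, -7.6250, -0.6250, 0.3750, 2.3750, 1.3750, 10.3750, 7.3750
Σ(x_t−x̄)(x_{t+1}−x̄) = (103.8906) + (4.7656) + (-0.2344) + (0.8906) + (3.2656) + (14.2656) + (76.5156) = 203.3594
Denominator Σ(x_t−x̄)² = 413.8750
r_1 = 203.3594 / 413.8750 = 0.491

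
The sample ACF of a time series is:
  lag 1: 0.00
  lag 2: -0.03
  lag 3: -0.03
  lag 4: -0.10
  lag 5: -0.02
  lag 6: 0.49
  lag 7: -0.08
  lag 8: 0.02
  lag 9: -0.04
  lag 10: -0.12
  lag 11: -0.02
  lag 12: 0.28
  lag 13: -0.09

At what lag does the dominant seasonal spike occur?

6

The largest autocorrelation is r_6 = 0.49, with a weaker echo at lag 12 (0.28); the remaining lags stay at or below 0.02.
The dominant spike at lag 6 indicates a seasonal period of 6.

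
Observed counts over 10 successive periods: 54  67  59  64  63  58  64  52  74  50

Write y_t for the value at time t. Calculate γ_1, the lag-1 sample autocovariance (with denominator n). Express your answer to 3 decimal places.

Mean ȳ = (54 + 67 + 59 + 64 + 63 + 58 + 64 + 52 + 74 + 50)/10 = 60.5000
Σ_{t=1}^{9}(y_t−ȳ)(y_{t+1}−ȳ) = -349.7500
γ_1 = -349.7500 / 10 = -34.975

-34.975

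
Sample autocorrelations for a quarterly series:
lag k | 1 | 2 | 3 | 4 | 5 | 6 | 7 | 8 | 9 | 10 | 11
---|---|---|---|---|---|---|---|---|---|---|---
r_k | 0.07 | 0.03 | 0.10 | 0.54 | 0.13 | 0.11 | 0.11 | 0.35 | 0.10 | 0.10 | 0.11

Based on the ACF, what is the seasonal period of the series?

4

The largest autocorrelation is r_4 = 0.54, with a weaker echo at lag 8 (0.35); the remaining lags stay at or below 0.13.
The dominant spike at lag 4 indicates a seasonal period of 4.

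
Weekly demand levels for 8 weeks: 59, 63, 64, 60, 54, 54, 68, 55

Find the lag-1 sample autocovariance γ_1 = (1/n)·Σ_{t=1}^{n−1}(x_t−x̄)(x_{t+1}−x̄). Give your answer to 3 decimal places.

-5.252

Mean x̄ = (59 + 63 + 64 + 60 + 54 + 54 + 68 + 55)/8 = 59.6250
Σ_{t=1}^{7}(x_t−x̄)(x_{t+1}−x̄) = -42.0156
γ_1 = -42.0156 / 8 = -5.252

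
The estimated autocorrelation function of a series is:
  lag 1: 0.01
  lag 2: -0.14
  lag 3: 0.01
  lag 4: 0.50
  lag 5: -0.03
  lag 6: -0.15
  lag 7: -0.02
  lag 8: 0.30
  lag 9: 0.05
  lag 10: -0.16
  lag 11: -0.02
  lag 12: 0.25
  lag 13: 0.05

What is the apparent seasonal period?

The largest autocorrelation is r_4 = 0.50, with weaker echoes at lags 8 (0.30) and 12 (0.25); the remaining lags stay at or below 0.05.
The dominant spike at lag 4 indicates a seasonal period of 4.

4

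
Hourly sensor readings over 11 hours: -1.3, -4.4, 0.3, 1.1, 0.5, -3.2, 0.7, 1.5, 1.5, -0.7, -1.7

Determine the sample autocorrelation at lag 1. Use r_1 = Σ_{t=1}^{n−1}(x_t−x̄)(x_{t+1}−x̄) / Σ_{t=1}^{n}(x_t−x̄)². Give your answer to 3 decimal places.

Mean x̄ = (-1.3 − 4.4 + 0.3 + 1.1 + 0.5 − 3.2 + 0.7 + 1.5 + 1.5 − 0.7 − 1.7)/11 = -0.5182
Numerator Σ_{t=1}^{10}(x_t−x̄)(x_{t+1}−x̄) = 3.2124
Denominator Σ(x_t−x̄)² = 38.2564
r_1 = 3.2124 / 38.2564 = 0.084

0.084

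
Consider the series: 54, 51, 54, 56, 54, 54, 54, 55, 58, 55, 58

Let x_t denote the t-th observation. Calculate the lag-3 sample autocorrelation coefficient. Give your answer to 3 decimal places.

Mean x̄ = (54 + 51 + 54 + 56 + 54 + 54 + 54 + 55 + 58 + 55 + 58)/11 = 54.8182
Numerator Σ_{t=1}^{8}(x_t−x̄)(x_{t+3}−x̄) = -0.4628
Denominator Σ(x_t−x̄)² = 39.6364
r_3 = -0.4628 / 39.6364 = -0.012

-0.012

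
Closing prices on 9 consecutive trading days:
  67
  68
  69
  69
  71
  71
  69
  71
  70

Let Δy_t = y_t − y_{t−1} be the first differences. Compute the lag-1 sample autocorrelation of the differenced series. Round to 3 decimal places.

-0.452

First differences Δy: 1, 1, 0, 2, 0, -2, 2, -1
Mean of differences = 0.3750
Numerator Σ(Δy_t−Δȳ)(Δy_{t+1}−Δȳ) = -6.2656
Denominator Σ(Δy_t−Δȳ)² = 13.8750
r_1(Δy) = -6.2656 / 13.8750 = -0.452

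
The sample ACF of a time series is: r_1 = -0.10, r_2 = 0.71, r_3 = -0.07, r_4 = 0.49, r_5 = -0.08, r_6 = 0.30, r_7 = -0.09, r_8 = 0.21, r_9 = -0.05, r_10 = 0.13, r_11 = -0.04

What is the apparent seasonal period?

The largest autocorrelation is r_2 = 0.71, with weaker echoes at lags 4 (0.49), 6 (0.30) and 8 (0.21); the remaining lags stay at or below 0.13.
The dominant spike at lag 2 indicates a seasonal period of 2.

2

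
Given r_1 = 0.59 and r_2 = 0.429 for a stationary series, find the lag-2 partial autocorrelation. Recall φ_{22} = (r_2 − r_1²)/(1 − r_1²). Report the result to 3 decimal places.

0.124

φ_{22} = (r_2 − r_1²) / (1 − r_1²)
r_1² = (0.59)² = 0.3481
Numerator = 0.429 − 0.3481 = 0.0809; denominator = 1 − 0.3481 = 0.6519
φ_{22} = 0.0809 / 0.6519 = 0.124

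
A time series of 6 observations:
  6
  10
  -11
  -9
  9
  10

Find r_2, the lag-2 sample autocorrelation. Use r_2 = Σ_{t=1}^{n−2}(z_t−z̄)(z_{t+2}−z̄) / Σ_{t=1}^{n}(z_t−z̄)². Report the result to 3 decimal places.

-0.639

Mean z̄ = (6 + 10 − 11 − 9 + 9 + 10)/6 = 2.5000
Deviations from mean: 3.5000, 7.5000, -13.5000, -11.5000, 6.5000, 7.5000
Σ(z_t−z̄)(z_{t+2}−z̄) = (-47.2500) + (-86.2500) + (-87.7500) + (-86.2500) = -307.5000
Denominator Σ(z_t−z̄)² = 481.5000
r_2 = -307.5000 / 481.5000 = -0.639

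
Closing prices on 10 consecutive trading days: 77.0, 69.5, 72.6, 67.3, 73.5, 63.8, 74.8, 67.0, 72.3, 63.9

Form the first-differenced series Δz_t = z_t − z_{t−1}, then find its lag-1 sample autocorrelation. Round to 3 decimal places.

First differences Δz: -7.5, 3.1, -5.3, 6.2, -9.7, 11.0, -7.8, 5.3, -8.4
Mean of differences = -1.4556
Numerator Σ(Δz_t−Δz̄)(Δz_{t+1}−Δz̄) = -409.0831
Denominator Σ(Δz_t−Δz̄)² = 487.9022
r_1(Δz) = -409.0831 / 487.9022 = -0.838

-0.838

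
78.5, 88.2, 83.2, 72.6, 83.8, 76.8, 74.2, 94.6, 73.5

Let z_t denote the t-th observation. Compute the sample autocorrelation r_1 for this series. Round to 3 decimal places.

Mean z̄ = (78.5 + 88.2 + 83.2 + 72.6 + 83.8 + 76.8 + 74.2 + 94.6 + 73.5)/9 = 80.6000
Numerator Σ_{t=1}^{8}(z_t−z̄)(z_{t+1}−z̄) = -219.4400
Denominator Σ(z_t−z̄)² = 444.9800
r_1 = -219.4400 / 444.9800 = -0.493

-0.493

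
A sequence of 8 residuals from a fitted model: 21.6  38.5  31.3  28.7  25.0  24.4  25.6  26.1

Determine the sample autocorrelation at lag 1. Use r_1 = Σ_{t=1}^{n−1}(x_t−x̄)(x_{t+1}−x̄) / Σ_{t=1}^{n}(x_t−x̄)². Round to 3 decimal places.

Mean x̄ = (21.6 + 38.5 + 31.3 + 28.7 + 25.0 + 24.4 + 25.6 + 26.1)/8 = 27.6500
Deviations from mean: -6.0500, 10.8500, 3.6500, 1.0500, -2.6500, -3.2500, -2.0500, -1.5500
Numerator Σ_{t=1}^{7}(x_t−x̄)(x_{t+1}−x̄) = -6.5375
Denominator Σ(x_t−x̄)² = 192.9400
r_1 = -6.5375 / 192.9400 = -0.034

-0.034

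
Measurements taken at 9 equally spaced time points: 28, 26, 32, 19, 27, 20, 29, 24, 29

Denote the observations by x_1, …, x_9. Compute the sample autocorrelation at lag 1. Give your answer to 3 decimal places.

Mean x̄ = (28 + 26 + 32 + 19 + 27 + 20 + 29 + 24 + 29)/9 = 26.0000
Numerator Σ_{t=1}^{8}(x_t−x̄)(x_{t+1}−x̄) = -85.0000
Denominator Σ(x_t−x̄)² = 148.0000
r_1 = -85.0000 / 148.0000 = -0.574

-0.574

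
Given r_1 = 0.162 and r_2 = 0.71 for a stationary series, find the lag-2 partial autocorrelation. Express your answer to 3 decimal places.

0.702

φ_{22} = (r_2 − r_1²) / (1 − r_1²)
r_1² = (0.162)² = 0.026244
Numerator = 0.71 − 0.0262 = 0.6838; denominator = 1 − 0.0262 = 0.9738
φ_{22} = 0.6838 / 0.9738 = 0.702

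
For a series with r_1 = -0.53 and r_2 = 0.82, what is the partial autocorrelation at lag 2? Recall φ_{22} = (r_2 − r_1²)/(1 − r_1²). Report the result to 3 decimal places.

φ_{22} = (r_2 − r_1²) / (1 − r_1²)
r_1² = (-0.53)² = 0.2809
Numerator = 0.82 − 0.2809 = 0.5391; denominator = 1 − 0.2809 = 0.7191
φ_{22} = 0.5391 / 0.7191 = 0.750

0.750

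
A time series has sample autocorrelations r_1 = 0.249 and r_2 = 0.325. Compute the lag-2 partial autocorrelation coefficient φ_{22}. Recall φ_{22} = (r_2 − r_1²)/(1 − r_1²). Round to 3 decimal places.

0.280

φ_{22} = (r_2 − r_1²) / (1 − r_1²)
r_1² = (0.249)² = 0.062001
Numerator = 0.325 − 0.0620 = 0.2630; denominator = 1 − 0.0620 = 0.9380
φ_{22} = 0.2630 / 0.9380 = 0.280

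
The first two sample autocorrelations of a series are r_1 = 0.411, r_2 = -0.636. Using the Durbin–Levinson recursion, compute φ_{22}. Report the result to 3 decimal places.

φ_{22} = (r_2 − r_1²) / (1 − r_1²)
r_1² = (0.411)² = 0.168921
Numerator = -0.636 − 0.1689 = -0.8049; denominator = 1 − 0.1689 = 0.8311
φ_{22} = -0.8049 / 0.8311 = -0.969

-0.969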